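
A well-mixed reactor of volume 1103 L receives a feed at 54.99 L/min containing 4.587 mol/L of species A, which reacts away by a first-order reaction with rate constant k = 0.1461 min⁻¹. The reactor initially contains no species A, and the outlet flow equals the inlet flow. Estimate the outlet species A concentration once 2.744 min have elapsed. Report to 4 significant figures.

0.4854 mol/L

Species balance: V dC/dt = Q C_in − Q C − k V C.
This is linear with rate a = Q/V + k = 0.195955 min⁻¹.
C_ss = Q C_in/(Q + kV) = 1.16703 mol/L; C(t) = C_ss + (C₀ − C_ss) e^(−a t).
C(2.744) = 1.16703 + (-1.16703)·e^(−0.195955·2.744) = 1.16703 + (-1.16703)·0.584090 = 0.485378 mol/L.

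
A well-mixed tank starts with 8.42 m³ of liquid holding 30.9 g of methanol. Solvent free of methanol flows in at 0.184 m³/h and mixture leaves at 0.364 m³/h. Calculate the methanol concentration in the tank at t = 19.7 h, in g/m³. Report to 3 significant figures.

2.10 g/m³

Let m(t) be the amount of methanol. Volume: V(t) = V₀ + (Q_in − Q_out) t = 8.42 − 0.18000 t; V(19.7) = 4.8740 m³.
No methanol enters, so dm/dt = −Q_out · (m/V).
dm/m = −Q_out dt/(V₀ − 0.18000 t); integrating gives ln(m/m₀) = −(Q_out/(Q_in−Q_out)) ln(V/V₀).
m = m₀ (V₀/V)^(Q_out/(Q_in−Q_out)) = 30.9 × (8.42/4.8740)^(-2.0222) = 10.229 g.
C = m/V = 10.229/4.8740 = 2.0987 g/m³.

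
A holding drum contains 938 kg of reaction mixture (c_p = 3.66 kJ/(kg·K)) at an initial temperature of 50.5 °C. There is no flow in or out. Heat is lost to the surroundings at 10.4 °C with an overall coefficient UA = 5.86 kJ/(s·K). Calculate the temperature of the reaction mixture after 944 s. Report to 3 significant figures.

18.4 °C

Energy balance: M c_p dT/dt = −UA(T − T_amb).
dT/dt = (T_ss − T)/τ with T_ss = T_amb = 10.400 °C, τ = M c_p/UA = 938·3.66/5.86 = 585.85 s.
This is linear first-order; T(t) = T_ss + (T₀ − T_ss) e^(−t/τ).
T(944) = 10.400 + (40.100)·0.19962 = 18.405 °C.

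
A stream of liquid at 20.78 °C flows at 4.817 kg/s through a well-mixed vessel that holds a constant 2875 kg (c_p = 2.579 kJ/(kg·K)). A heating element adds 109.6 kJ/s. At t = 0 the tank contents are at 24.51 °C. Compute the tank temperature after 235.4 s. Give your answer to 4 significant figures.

Energy balance: M c_p dT/dt = ṁ c_p (T_in − T) + 109.6.
Rearrange: dT/dt = (T_ss − T)/τ with τ = M/ṁ = 596.845 s and T_ss = T_in + Q̇/(ṁ c_p) = 29.6023 °C.
This is linear first-order; T(t) = T_ss + (T₀ − T_ss) e^(−t/τ).
T(235.4) = 29.6023 + (-5.09232)·e^(−235.4/596.845) = 29.6023 + (-5.09232)·0.674079 = 26.1697 °C.

26.17 °C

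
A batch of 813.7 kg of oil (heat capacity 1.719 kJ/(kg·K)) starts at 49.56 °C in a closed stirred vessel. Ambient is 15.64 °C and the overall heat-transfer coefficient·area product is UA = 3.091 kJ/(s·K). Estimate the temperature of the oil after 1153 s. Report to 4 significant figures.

18.29 °C

Lumped-capacitance energy balance: M c_p dT/dt = UA(T_amb − T).
dT/dt = (T_ss − T)/τ with T_ss = T_amb = 15.6400 °C, τ = M c_p/UA = 813.7·1.719/3.091 = 452.524 s.
Solution: T(t) = T_ss + (T₀ − T_ss) e^(−t/τ).
T(1153) = 15.6400 + (33.9200)·0.0782432 = 18.2940 °C.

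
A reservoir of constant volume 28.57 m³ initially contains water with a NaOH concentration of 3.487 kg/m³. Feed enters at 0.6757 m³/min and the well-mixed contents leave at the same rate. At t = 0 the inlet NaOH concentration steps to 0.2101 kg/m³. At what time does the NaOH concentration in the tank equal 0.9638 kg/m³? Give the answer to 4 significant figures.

Unsteady species balance (constant V, well mixed): V dC/dt = Q(C_in − C), so τ = V/Q = 42.2821 min.
C(t) = C_in + (C₀ − C_in) e^(−t/τ). Set C = 0.9638 and solve for t:
e^(−t/τ) = (C − C_in)/(C₀ − C_in) = (0.9638 − 0.2101)/(3.487 − 0.2101) = 0.230004
t = −τ ln(…) = 42.2821 × 1.46966 = 62.1402 min.

62.14 min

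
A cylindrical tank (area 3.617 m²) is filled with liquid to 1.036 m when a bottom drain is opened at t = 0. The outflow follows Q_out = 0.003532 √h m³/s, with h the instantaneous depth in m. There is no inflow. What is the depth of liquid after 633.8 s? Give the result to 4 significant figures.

0.5018 m

A dh/dt = −Q_out = −0.003532 √h.
∫ h^(−1/2) dh = −(0.003532/A) ∫ dt, giving 2√h = 2√h₀ − (0.003532/A) t.
√h = √1.036 − 0.003532·633.8/(2·3.617) = 1.01784 − 0.309453 = 0.708388.
h = 0.708388² = 0.501814 m.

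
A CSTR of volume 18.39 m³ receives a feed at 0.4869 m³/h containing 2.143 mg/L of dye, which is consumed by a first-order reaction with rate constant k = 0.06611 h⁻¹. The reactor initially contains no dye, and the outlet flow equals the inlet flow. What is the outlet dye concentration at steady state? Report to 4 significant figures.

0.6128 mg/L

Species balance: V dC/dt = Q C_in − Q C − k V C.
Steady state (dC/dt = 0): C_ss = Q C_in/(Q + kV) = C_in/(1 + kV/Q).
C_ss = 0.4869·2.143/(0.4869 + 0.06611·18.39) = 1.04343/1.70266 = 0.612820 mg/L.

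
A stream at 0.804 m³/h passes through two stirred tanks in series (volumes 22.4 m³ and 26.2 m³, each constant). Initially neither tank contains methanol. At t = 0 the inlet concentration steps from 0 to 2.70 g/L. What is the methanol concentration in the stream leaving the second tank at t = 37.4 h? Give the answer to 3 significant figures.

0.949 g/L

Each tank obeys Vᵢ dCᵢ/dt = Q(Cᵢ₋₁ − Cᵢ), so τᵢ = Vᵢ/Q.
τ₁ = 22.4/0.804 = 27.861 h; τ₂ = 26.2/0.804 = 32.587 h.
Solving the cascade with C₁(0)=C₂(0)=0 gives C₂(t) = C_in[1 − (τ₁ e^(−t/τ₁) − τ₂ e^(−t/τ₂))/(τ₁ − τ₂)].
At t = 37.4: e^(−t/τ₁) = 0.26122, e^(−t/τ₂) = 0.31737.
C₂ = 2.70·[1 − (27.861·0.26122 − 32.587·0.31737)/(-4.7264)] = 2.70·0.35166 = 0.94947 g/L.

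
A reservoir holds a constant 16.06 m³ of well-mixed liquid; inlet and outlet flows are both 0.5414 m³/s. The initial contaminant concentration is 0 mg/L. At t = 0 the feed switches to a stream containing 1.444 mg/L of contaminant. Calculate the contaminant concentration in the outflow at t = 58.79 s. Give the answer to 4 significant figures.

Species balance on the tank: V dC/dt = Q(C_in − C).
Time constant τ = V/Q = 16.06/0.5414 = 29.6638 s.
C approaches C_in exponentially: C(t) = C_in + (C₀ − C_in) e^(−t/τ).
C(58.79) = 1.444 + (0 − 1.444)·e^(−58.79/29.6638) = 1.444 + (-1.44400)·0.137811 = 1.24500 mg/L.

1.245 mg/L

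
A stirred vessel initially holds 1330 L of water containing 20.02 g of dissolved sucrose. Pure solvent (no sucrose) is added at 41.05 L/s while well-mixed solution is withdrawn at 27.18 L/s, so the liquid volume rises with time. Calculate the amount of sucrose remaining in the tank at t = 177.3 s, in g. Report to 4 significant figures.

2.573 g

Total volume: dV/dt = Q_in − Q_out = 13.8700 L/s, so V(t) = 1330 + 13.8700 t and V(177.3) = 3789.15 L.
Species balance (pure solvent in): dm/dt = −Q_out · m/V(t).
Separate: dm/m = −Q_out dt/V(t) ⇒ ln(m/m₀) = −(Q_out/(Q_in−Q_out)) ln(V/V₀).
m = m₀ (V₀/V)^(Q_out/(Q_in−Q_out)) = 20.02 × (1330/3789.15)^(1.95963) = 2.57301 g.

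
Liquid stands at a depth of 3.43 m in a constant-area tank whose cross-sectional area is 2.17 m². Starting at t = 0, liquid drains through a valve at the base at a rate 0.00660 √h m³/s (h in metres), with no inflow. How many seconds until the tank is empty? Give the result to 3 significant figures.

1220 s

A dh/dt = −Q_out = −0.00660 √h.
This is separable: 2 d(√h)/dt = −0.00660/A, so √h = √h₀ − (0.00660/(2A)) t.
Tank is empty when √h = 0: t_empty = 2A√h₀/0.00660.
t_empty = 2·2.17·√3.43/0.00660 = 4.3400·1.8520/0.00660 = 1217.8 s.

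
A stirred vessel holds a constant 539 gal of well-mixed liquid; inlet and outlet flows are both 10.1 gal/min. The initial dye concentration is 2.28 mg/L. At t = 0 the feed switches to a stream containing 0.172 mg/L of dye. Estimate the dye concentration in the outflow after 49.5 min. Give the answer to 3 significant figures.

1.01 mg/L

Mass balance on the solute (V constant): V dC/dt = Q(C_in − C).
Time constant τ = V/Q = 539/10.1 = 53.366 min.
This is linear first-order; C(t) = C_in + (C₀ − C_in) e^(−t/τ).
C(49.5) = 0.172 + (2.28 − 0.172)·e^(−49.5/53.366) = 0.172 + (2.1080)·0.39552 = 1.0058 mg/L.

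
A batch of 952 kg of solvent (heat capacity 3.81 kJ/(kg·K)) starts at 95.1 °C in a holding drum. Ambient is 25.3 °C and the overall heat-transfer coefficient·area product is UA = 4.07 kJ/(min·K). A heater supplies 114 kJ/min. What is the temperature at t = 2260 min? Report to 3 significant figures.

Unsteady energy balance on the tank contents: M c_p dT/dt = −UA(T − T_amb) + Q̇.
dT/dt = (T_ss − T)/τ with T_ss = T_amb + Q̇/UA = 25.3 + 114/4.07 = 53.310 °C, τ = M c_p/UA = 952·3.81/4.07 = 891.18 min.
T approaches T_ss exponentially: T(t) = T_ss + (T₀ − T_ss) e^(−t/τ).
T(2260) = 53.310 + (41.790)·0.079186 = 56.619 °C.

56.6 °C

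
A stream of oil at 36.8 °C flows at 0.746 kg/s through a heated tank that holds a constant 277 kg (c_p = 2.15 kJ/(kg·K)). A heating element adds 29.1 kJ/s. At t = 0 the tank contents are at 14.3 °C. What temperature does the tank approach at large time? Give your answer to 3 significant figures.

M c_p dT/dt = ṁ c_p (T_in − T) + Q̇.
At steady state dT/dt = 0 ⇒ T_ss = T_in + Q̇/(ṁ c_p) = 36.8 + 29.1/(0.746·2.15) = 54.943 °C.

54.9 °C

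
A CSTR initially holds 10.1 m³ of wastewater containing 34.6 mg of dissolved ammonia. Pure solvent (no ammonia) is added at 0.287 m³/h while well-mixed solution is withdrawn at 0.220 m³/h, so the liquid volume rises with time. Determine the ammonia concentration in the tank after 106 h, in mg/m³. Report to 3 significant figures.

Let m(t) be the amount of ammonia. Volume: V(t) = V₀ + (Q_in − Q_out) t = 10.1 + 0.067000 t; V(106) = 17.202 m³.
No ammonia enters, so dm/dt = −Q_out · (m/V).
dm/m = −Q_out dt/(V₀ + 0.067000 t); integrating gives ln(m/m₀) = −(Q_out/(Q_in−Q_out)) ln(V/V₀).
m = m₀ (V₀/V)^(Q_out/(Q_in−Q_out)) = 34.6 × (10.1/17.202)^(3.2836) = 6.0218 mg.
C = m/V = 6.0218/17.202 = 0.35006 mg/m³.

0.350 mg/m³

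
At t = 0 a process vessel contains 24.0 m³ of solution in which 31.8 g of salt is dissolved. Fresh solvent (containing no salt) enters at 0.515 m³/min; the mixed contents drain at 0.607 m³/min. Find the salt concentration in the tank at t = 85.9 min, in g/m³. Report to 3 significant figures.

0.142 g/m³

Let m(t) be the amount of salt. Volume: V(t) = V₀ + (Q_in − Q_out) t = 24.0 − 0.092000 t; V(85.9) = 16.097 m³.
No salt enters, so dm/dt = −Q_out · (m/V).
dm/m = −Q_out dt/(V₀ − 0.092000 t); integrating gives ln(m/m₀) = −(Q_out/(Q_in−Q_out)) ln(V/V₀).
m = m₀ (V₀/V)^(Q_out/(Q_in−Q_out)) = 31.8 × (24.0/16.097)^(-6.5978) = 2.2801 g.
C = m/V = 2.2801/16.097 = 0.14165 g/m³.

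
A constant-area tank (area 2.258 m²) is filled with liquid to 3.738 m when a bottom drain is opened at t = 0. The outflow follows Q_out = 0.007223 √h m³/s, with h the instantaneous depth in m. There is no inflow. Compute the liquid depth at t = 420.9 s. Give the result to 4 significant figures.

1.588 m

With no inflow, A dh/dt = −0.007223 √h.
Separate and integrate: 2(√h − √h₀) = −(0.007223/A) t.
√h = √3.738 − 0.007223·420.9/(2·2.258) = 1.93339 − 0.673198 = 1.26019.
h = 1.26019² = 1.58809 m.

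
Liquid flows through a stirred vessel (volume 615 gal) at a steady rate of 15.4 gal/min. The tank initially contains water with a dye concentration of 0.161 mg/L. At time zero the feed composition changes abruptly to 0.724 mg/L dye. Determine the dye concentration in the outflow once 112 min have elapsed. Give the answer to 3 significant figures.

Unsteady species balance (constant V, well mixed): V dC/dt = Q(C_in − C).
So dC/dt = (C_in − C)/τ with τ = V/Q = 615/15.4 = 39.935 min.
Integrating: C(t) = C_in + (C₀ − C_in) e^(−t/τ).
C(112) = 0.724 + (0.161 − 0.724)·e^(−112/39.935) = 0.724 + (-0.56300)·0.060534 = 0.68992 mg/L.

0.690 mg/L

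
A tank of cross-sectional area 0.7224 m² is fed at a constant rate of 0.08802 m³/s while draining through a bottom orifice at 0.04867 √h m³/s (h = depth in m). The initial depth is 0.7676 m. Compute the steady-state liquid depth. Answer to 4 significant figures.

3.271 m

Level balance: A dh/dt = 0.08802 − 0.04867 √h. Setting dh/dt = 0:
Q_in = 0.04867 √h_ss ⇒ √h_ss = 0.08802/0.04867 = 1.80851.
h_ss = 1.80851² = 3.27069 m. (Since h₀ = 0.7676 m < h_ss, the level will rise toward this value.)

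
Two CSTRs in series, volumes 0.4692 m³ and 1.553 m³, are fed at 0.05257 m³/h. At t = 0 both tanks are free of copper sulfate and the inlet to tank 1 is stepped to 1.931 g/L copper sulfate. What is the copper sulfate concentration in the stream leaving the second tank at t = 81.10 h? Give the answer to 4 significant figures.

1.753 g/L

Species balance on tank i: dCᵢ/dt = (Cᵢ₋₁ − Cᵢ)/τᵢ with τᵢ = Vᵢ/Q.
τ₁ = 0.4692/0.05257 = 8.92524 h; τ₂ = 1.553/0.05257 = 29.5416 h.
Solving the cascade with C₁(0)=C₂(0)=0 gives C₂(t) = C_in[1 − (τ₁ e^(−t/τ₁) − τ₂ e^(−t/τ₂))/(τ₁ − τ₂)].
At t = 81.10: e^(−t/τ₁) = 0.000113174, e^(−t/τ₂) = 0.0642300.
C₂ = 1.931·[1 − (8.92524·0.000113174 − 29.5416·0.0642300)/(-20.6163)] = 1.931·0.908012 = 1.75337 g/L.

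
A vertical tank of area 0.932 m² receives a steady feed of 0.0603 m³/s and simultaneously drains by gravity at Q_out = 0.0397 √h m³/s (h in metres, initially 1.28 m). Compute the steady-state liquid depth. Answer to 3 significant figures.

A dh/dt = Q_in − 0.0397 √h. Steady state requires inflow = outflow:
Q_in = 0.0397 √h_ss ⇒ √h_ss = 0.0603/0.0397 = 1.5189.
h_ss = 1.5189² = 2.3070 m. (Since h₀ = 1.28 m < h_ss, the level will rise toward this value.)

2.31 m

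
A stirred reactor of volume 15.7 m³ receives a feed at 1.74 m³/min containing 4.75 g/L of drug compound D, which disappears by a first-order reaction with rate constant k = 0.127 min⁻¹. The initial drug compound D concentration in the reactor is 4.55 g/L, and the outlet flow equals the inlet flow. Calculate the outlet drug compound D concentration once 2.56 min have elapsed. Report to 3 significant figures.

Species balance: V dC/dt = Q C_in − Q C − k V C.
This is linear with rate a = Q/V + k = 0.23783 min⁻¹.
C_ss = Q C_in/(Q + kV) = 2.2135 g/L; C(t) = C_ss + (C₀ − C_ss) e^(−a t).
C(2.56) = 2.2135 + (2.3365)·e^(−0.23783·2.56) = 2.2135 + (2.3365)·0.54398 = 3.4845 g/L.

3.48 g/L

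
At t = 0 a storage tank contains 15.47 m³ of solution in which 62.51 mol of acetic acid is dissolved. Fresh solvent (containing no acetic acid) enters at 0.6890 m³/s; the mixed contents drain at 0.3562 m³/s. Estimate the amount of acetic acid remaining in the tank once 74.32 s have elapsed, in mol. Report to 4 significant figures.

Let m(t) be the amount of acetic acid. Volume: V(t) = V₀ + (Q_in − Q_out) t = 15.47 + 0.332800 t; V(74.32) = 40.2037 m³.
No acetic acid enters, so dm/dt = −Q_out · (m/V).
dm/m = −Q_out dt/(V₀ + 0.332800 t); integrating gives ln(m/m₀) = −(Q_out/(Q_in−Q_out)) ln(V/V₀).
m = m₀ (V₀/V)^(Q_out/(Q_in−Q_out)) = 62.51 × (15.47/40.2037)^(1.07031) = 22.4911 mol.

22.49 mol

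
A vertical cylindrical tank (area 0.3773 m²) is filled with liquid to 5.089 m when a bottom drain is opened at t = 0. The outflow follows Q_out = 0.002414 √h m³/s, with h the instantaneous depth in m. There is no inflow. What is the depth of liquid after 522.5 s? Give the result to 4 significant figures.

Unsteady balance on liquid volume: A dh/dt = −0.002414 √h.
This is separable: 2 d(√h)/dt = −0.002414/A, so √h = √h₀ − (0.002414/(2A)) t.
√h = √5.089 − 0.002414·522.5/(2·0.3773) = 2.25588 − 1.67150 = 0.584380.
h = 0.584380² = 0.341500 m.

0.3415 m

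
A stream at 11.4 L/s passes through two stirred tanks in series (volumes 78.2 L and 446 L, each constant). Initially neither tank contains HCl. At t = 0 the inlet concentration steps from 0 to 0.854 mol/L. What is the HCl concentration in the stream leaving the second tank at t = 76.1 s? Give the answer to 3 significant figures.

Species balance on tank i: dCᵢ/dt = (Cᵢ₋₁ − Cᵢ)/τᵢ with τᵢ = Vᵢ/Q.
τ₁ = 78.2/11.4 = 6.8596 s; τ₂ = 446/11.4 = 39.123 s.
Tank 1: C₁ = C_in(1 − e^(−t/τ₁)). Tank 2 (τ₁ ≠ τ₂): C₂ = C_in[1 − (τ₁ e^(−t/τ₁) − τ₂ e^(−t/τ₂))/(τ₁ − τ₂)].
At t = 76.1: e^(−t/τ₁) = 1.5205e-05, e^(−t/τ₂) = 0.14296.
C₂ = 0.854·[1 − (6.8596·1.5205e-05 − 39.123·0.14296)/(-32.263)] = 0.854·0.82664 = 0.70595 mol/L.

0.706 mol/L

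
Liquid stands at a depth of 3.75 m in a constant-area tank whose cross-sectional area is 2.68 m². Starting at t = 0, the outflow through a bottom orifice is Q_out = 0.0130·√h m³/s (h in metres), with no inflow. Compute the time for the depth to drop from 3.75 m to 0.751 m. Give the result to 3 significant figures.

With no inflow, A dh/dt = −0.0130 √h.
Separate and integrate: 2(√h − √h₀) = −(0.0130/A) t.
t = 2A(√h₀ − √h)/0.0130 = 2·2.68·(√3.75 − √0.751)/0.0130
  = 5.3600 × (1.9365 − 0.86660) / 0.0130 = 441.12 s.

441 s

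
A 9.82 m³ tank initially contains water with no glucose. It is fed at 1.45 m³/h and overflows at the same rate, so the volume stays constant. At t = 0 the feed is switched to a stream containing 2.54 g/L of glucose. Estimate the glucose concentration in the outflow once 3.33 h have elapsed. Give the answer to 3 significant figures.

0.987 g/L

Transient balance on the dissolved component: V dC/dt = Q(C_in − C).
Rewrite as dC/dt + C/τ = C_in/τ, τ = V/Q = 6.7724 h.
Solution: C(t) = C_in + (C₀ − C_in) e^(−t/τ).
C(3.33) = 2.54 + (0 − 2.54)·e^(−3.33/6.7724) = 2.54 + (-2.5400)·0.61159 = 0.98657 g/L.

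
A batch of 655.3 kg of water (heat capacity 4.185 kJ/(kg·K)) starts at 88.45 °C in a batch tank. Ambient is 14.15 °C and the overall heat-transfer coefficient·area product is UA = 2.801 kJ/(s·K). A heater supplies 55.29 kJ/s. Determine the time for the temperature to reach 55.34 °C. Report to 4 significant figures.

Unsteady energy balance on the tank contents: M c_p dT/dt = −UA(T − T_amb) + Q̇.
τ = M c_p/UA = 979.090 s; T_ss = T_amb + Q̇/UA = 14.15 + 55.29/2.801 = 33.8894 °C.
T(t) = T_ss + (T₀ − T_ss)e^(−t/τ); set T = 55.34:
t = −τ ln[(T − T_ss)/(T₀ − T_ss)] = −979.090 · ln(0.393152) = 914.038 s.

914.0 s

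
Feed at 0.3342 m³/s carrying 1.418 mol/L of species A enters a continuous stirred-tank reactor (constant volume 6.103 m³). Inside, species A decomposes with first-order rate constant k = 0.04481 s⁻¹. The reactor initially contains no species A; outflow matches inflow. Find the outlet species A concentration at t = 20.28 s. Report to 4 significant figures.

V dC/dt = Q(C_in − C) − k V C.
dC/dt = (Q/V) C_in − (Q/V + k) C; effective rate a = Q/V + k = 0.0547600 + 0.04481 = 0.0995700 s⁻¹.
C_ss = Q C_in/(Q + kV) = 0.779850 mol/L; C(t) = C_ss + (C₀ − C_ss) e^(−a t).
C(20.28) = 0.779850 + (-0.779850)·e^(−0.0995700·20.28) = 0.779850 + (-0.779850)·0.132751 = 0.676324 mol/L.

0.6763 mol/L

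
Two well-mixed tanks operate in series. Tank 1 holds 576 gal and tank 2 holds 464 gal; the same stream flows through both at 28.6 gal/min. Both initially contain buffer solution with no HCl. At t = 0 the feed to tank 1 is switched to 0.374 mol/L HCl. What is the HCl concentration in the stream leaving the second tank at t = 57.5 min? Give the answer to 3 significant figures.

0.308 mol/L

Each tank obeys Vᵢ dCᵢ/dt = Q(Cᵢ₋₁ − Cᵢ), so τᵢ = Vᵢ/Q.
τ₁ = 576/28.6 = 20.140 min; τ₂ = 464/28.6 = 16.224 min.
Tank 1: C₁ = C_in(1 − e^(−t/τ₁)). Tank 2 (τ₁ ≠ τ₂): C₂ = C_in[1 − (τ₁ e^(−t/τ₁) − τ₂ e^(−t/τ₂))/(τ₁ − τ₂)].
At t = 57.5: e^(−t/τ₁) = 0.057554, e^(−t/τ₂) = 0.028892.
C₂ = 0.374·[1 − (20.140·0.057554 − 16.224·0.028892)/(3.9161)] = 0.374·0.82371 = 0.30807 mol/L.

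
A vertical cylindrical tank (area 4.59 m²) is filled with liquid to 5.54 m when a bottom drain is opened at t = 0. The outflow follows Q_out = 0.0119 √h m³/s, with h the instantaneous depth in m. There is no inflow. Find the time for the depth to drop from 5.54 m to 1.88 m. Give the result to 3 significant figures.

758 s

Mass balance (ρ constant): A dh/dt = −0.0119 √h.
Separate and integrate: 2(√h − √h₀) = −(0.0119/A) t.
t = 2A(√h₀ − √h)/0.0119 = 2·4.59·(√5.54 − √1.88)/0.0119
  = 9.1800 × (2.3537 − 1.3711) / 0.0119 = 758.00 s.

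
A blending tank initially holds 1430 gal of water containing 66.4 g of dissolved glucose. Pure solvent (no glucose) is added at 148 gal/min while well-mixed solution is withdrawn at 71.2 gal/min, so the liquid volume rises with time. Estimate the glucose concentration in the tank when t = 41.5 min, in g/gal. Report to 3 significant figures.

Let m(t) be the amount of glucose. Volume: V(t) = V₀ + (Q_in − Q_out) t = 1430 + 76.800 t; V(41.5) = 4617.2 gal.
No glucose enters, so dm/dt = −Q_out · (m/V).
dm/m = −Q_out dt/(V₀ + 76.800 t); integrating gives ln(m/m₀) = −(Q_out/(Q_in−Q_out)) ln(V/V₀).
m = m₀ (V₀/V)^(Q_out/(Q_in−Q_out)) = 66.4 × (1430/4617.2)^(0.92708) = 22.400 g.
C = m/V = 22.400/4617.2 = 0.0048514 g/gal.

0.00485 g/gal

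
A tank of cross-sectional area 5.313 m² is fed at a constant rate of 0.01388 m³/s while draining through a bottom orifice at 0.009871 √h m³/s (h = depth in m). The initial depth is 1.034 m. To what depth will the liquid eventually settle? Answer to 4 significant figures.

1.977 m

Volume balance on the tank: A dh/dt = Q_in − 0.009871 √h. At steady state dh/dt = 0:
Q_in = 0.009871 √h_ss ⇒ √h_ss = 0.01388/0.009871 = 1.40614.
h_ss = 1.40614² = 1.97723 m. (Since h₀ = 1.034 m < h_ss, the level will rise toward this value.)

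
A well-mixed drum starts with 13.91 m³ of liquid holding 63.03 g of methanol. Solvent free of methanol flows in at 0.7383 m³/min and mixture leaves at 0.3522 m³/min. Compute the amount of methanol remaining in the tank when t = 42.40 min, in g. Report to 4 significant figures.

Total volume: dV/dt = Q_in − Q_out = 0.386100 m³/min, so V(t) = 13.91 + 0.386100 t and V(42.40) = 30.2806 m³.
Species balance (pure solvent in): dm/dt = −Q_out · m/V(t).
Separate: dm/m = −Q_out dt/V(t) ⇒ ln(m/m₀) = −(Q_out/(Q_in−Q_out)) ln(V/V₀).
m = m₀ (V₀/V)^(Q_out/(Q_in−Q_out)) = 63.03 × (13.91/30.2806)^(0.912199) = 31.0007 g.

31.00 g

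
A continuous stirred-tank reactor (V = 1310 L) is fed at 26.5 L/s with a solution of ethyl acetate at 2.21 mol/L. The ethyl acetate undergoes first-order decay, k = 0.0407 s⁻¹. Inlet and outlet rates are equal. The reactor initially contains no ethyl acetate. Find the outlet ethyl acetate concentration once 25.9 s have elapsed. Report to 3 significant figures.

0.582 mol/L

Accumulation = in − out − consumed: V dC/dt = Q C_in − Q C − k V C.
dC/dt = (Q/V) C_in − (Q/V + k) C; effective rate a = Q/V + k = 0.020229 + 0.0407 = 0.060929 s⁻¹.
C_ss = Q C_in/(Q + kV) = 0.73374 mol/L; C(t) = C_ss + (C₀ − C_ss) e^(−a t).
C(25.9) = 0.73374 + (-0.73374)·e^(−0.060929·25.9) = 0.73374 + (-0.73374)·0.20637 = 0.58232 mol/L.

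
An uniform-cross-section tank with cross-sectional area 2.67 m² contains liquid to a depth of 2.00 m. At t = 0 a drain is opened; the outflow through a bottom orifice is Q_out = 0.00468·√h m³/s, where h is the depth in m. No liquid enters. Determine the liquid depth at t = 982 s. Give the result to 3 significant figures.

0.306 m

A dh/dt = −Q_out = −0.00468 √h.
This is separable: 2 d(√h)/dt = −0.00468/A, so √h = √h₀ − (0.00468/(2A)) t.
√h = √2.00 − 0.00468·982/(2·2.67) = 1.4142 − 0.86063 = 0.55358.
h = 0.55358² = 0.30646 m.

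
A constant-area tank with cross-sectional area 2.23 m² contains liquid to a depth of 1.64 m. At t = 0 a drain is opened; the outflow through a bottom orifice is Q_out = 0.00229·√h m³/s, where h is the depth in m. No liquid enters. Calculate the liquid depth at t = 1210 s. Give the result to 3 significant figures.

With no inflow, A dh/dt = −0.00229 √h.
∫ h^(−1/2) dh = −(0.00229/A) ∫ dt, giving 2√h = 2√h₀ − (0.00229/A) t.
√h = √1.64 − 0.00229·1210/(2·2.23) = 1.2806 − 0.62128 = 0.65935.
h = 0.65935² = 0.43474 m.

0.435 m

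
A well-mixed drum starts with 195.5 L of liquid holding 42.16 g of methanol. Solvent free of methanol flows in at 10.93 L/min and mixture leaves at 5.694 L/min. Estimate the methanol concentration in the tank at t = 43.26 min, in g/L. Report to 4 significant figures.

Total volume: dV/dt = Q_in − Q_out = 5.23600 L/min, so V(t) = 195.5 + 5.23600 t and V(43.26) = 422.009 L.
Solute balance: dm/dt = 0 − Q_out C = −Q_out m/V(t).
dm/m = −Q_out dt/(V₀ + 5.23600 t); integrating gives ln(m/m₀) = −(Q_out/(Q_in−Q_out)) ln(V/V₀).
m = m₀ (V₀/V)^(Q_out/(Q_in−Q_out)) = 42.16 × (195.5/422.009)^(1.08747) = 18.2597 g.
C = m/V = 18.2597/422.009 = 0.0432686 g/L.

0.04327 g/L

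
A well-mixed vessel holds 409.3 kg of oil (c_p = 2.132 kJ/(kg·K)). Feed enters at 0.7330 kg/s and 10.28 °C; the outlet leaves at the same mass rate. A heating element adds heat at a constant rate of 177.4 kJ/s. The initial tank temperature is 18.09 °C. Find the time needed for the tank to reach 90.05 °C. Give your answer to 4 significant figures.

Heat balance on the well-mixed liquid: M c_p dT/dt = ṁ c_p (T_in − T) + 177.4.
τ = M/ṁ = 558.390 s; T_ss = T_in + Q̇/(ṁ c_p) = 123.797 °C.
T(t) = T_ss + (T₀ − T_ss) e^(−t/τ). Set T = 90.05:
e^(−t/τ) = (90.05 − 123.797)/(18.09 − 123.797) = 0.319253
t = −558.390 · ln(0.319253) = 637.554 s.

637.6 s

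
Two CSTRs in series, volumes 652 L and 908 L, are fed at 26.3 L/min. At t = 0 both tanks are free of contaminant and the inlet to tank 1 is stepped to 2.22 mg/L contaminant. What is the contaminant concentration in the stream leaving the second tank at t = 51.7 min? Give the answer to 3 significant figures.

1.16 mg/L

Time constants: τᵢ = Vᵢ/Q for each well-mixed tank.
τ₁ = 652/26.3 = 24.791 min; τ₂ = 908/26.3 = 34.525 min.
Tank 1: C₁ = C_in(1 − e^(−t/τ₁)). Tank 2 (τ₁ ≠ τ₂): C₂ = C_in[1 − (τ₁ e^(−t/τ₁) − τ₂ e^(−t/τ₂))/(τ₁ − τ₂)].
At t = 51.7: e^(−t/τ₁) = 0.12425, e^(−t/τ₂) = 0.22369.
C₂ = 2.22·[1 − (24.791·0.12425 − 34.525·0.22369)/(-9.7338)] = 2.22·0.52304 = 1.1612 mg/L.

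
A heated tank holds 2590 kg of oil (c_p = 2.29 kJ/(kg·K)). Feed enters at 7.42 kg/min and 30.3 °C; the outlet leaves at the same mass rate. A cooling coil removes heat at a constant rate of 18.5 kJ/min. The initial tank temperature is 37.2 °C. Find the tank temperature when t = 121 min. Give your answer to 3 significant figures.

Heat balance on the well-mixed liquid: M c_p dT/dt = ṁ c_p (T_in − T) − 18.5.
τ = M/ṁ = 349.06 min; T_ss = T_in − Q̇/(ṁ c_p) = 30.3 − 18.5/(7.42·2.29) = 29.211 °C.
This is linear first-order; T(t) = T_ss + (T₀ − T_ss) e^(−t/τ).
T(121) = 29.211 + (7.9888)·e^(−121/349.06) = 29.211 + (7.9888)·0.70705 = 34.860 °C.

34.9 °C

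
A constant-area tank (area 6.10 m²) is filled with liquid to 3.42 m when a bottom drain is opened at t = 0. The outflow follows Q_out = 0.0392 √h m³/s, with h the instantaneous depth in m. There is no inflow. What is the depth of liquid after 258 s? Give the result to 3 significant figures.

A dh/dt = −Q_out = −0.0392 √h.
∫ h^(−1/2) dh = −(0.0392/A) ∫ dt, giving 2√h = 2√h₀ − (0.0392/A) t.
√h = √3.42 − 0.0392·258/(2·6.10) = 1.8493 − 0.82898 = 1.0203.
h = 1.0203² = 1.0411 m.

1.04 m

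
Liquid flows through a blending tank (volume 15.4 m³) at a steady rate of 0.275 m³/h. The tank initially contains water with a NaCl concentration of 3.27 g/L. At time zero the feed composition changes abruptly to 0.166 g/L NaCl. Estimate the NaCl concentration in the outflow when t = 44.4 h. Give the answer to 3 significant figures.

Species balance on the tank: V dC/dt = Q(C_in − C).
Rewrite as dC/dt + C/τ = C_in/τ, τ = V/Q = 56.000 h.
Integrating: C(t) = C_in + (C₀ − C_in) e^(−t/τ).
C(44.4) = 0.166 + (3.27 − 0.166)·e^(−44.4/56.000) = 0.166 + (3.1040)·0.45255 = 1.5707 g/L.

1.57 g/L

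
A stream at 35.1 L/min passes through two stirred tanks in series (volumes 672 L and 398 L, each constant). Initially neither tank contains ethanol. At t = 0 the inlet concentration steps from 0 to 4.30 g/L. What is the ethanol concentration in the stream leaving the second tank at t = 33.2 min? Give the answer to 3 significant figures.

2.77 g/L

Species balance on tank i: dCᵢ/dt = (Cᵢ₋₁ − Cᵢ)/τᵢ with τᵢ = Vᵢ/Q.
τ₁ = 672/35.1 = 19.145 min; τ₂ = 398/35.1 = 11.339 min.
Tank 1: C₁ = C_in(1 − e^(−t/τ₁)). Tank 2 (τ₁ ≠ τ₂): C₂ = C_in[1 − (τ₁ e^(−t/τ₁) − τ₂ e^(−t/τ₂))/(τ₁ − τ₂)].
At t = 33.2: e^(−t/τ₁) = 0.17656, e^(−t/τ₂) = 0.053507.
C₂ = 4.30·[1 − (19.145·0.17656 − 11.339·0.053507)/(7.8063)] = 4.30·0.64470 = 2.7722 g/L.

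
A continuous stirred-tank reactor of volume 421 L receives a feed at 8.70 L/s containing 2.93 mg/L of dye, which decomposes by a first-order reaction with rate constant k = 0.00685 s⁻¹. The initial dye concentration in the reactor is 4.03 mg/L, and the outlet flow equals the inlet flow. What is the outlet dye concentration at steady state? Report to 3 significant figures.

2.20 mg/L

Accumulation = in − out − consumed: V dC/dt = Q C_in − Q C − k V C.
Steady state (dC/dt = 0): C_ss = Q C_in/(Q + kV) = C_in/(1 + kV/Q).
C_ss = 8.70·2.93/(8.70 + 0.00685·421) = 25.491/11.584 = 2.2006 mg/L.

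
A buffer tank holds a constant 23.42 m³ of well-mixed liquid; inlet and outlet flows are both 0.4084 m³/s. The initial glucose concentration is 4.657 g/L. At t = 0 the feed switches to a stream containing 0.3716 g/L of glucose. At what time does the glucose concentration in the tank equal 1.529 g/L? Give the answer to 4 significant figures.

Accumulation = in − out for the solute gives V dC/dt = Q(C_in − C), so τ = V/Q = 57.3457 s.
C(t) = C_in + (C₀ − C_in) e^(−t/τ). Set C = 1.529 and solve for t:
e^(−t/τ) = (C − C_in)/(C₀ − C_in) = (1.529 − 0.3716)/(4.657 − 0.3716) = 0.270080
t = −τ ln(…) = 57.3457 × 1.30904 = 75.0677 s.

75.07 s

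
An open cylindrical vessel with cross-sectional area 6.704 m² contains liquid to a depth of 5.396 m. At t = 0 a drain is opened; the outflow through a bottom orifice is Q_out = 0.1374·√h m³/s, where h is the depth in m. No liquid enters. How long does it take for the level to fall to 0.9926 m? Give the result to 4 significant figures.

129.5 s

A dh/dt = −Q_out = −0.1374 √h.
This is separable: 2 d(√h)/dt = −0.1374/A, so √h = √h₀ − (0.1374/(2A)) t.
t = 2A(√h₀ − √h)/0.1374 = 2·6.704·(√5.396 − √0.9926)/0.1374
  = 13.4080 × (2.32293 − 0.996293) / 0.1374 = 129.458 s.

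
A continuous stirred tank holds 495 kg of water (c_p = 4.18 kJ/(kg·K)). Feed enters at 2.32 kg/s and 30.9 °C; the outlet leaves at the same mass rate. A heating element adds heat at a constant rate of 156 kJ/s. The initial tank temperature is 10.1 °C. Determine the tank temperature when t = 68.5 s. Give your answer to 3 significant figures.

Energy balance: M c_p dT/dt = ṁ c_p (T_in − T) + 156.
τ = M/ṁ = 213.36 s; T_ss = T_in + Q̇/(ṁ c_p) = 30.9 + 156/(2.32·4.18) = 46.986 °C.
Integrating: T(t) = T_ss + (T₀ − T_ss) e^(−t/τ).
T(68.5) = 46.986 + (-36.886)·e^(−68.5/213.36) = 46.986 + (-36.886)·0.72539 = 20.230 °C.

20.2 °C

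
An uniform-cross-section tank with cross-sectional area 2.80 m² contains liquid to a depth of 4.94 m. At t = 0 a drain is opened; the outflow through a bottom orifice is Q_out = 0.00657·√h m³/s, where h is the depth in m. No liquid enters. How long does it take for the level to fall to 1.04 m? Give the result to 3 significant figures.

With no inflow, A dh/dt = −0.00657 √h.
This is separable: 2 d(√h)/dt = −0.00657/A, so √h = √h₀ − (0.00657/(2A)) t.
t = 2A(√h₀ − √h)/0.00657 = 2·2.80·(√4.94 − √1.04)/0.00657
  = 5.6000 × (2.2226 − 1.0198) / 0.00657 = 1025.2 s.

1030 s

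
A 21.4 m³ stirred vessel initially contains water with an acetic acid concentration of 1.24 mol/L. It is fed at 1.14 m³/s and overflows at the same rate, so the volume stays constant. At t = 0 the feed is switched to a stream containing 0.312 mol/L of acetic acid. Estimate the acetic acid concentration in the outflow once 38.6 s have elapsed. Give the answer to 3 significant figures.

0.431 mol/L

Accumulation = in − out for the solute gives V dC/dt = Q(C_in − C).
So dC/dt = (C_in − C)/τ with τ = V/Q = 21.4/1.14 = 18.772 s.
Integrating: C(t) = C_in + (C₀ − C_in) e^(−t/τ).
C(38.6) = 0.312 + (1.24 − 0.312)·e^(−38.6/18.772) = 0.312 + (0.92800)·0.12793 = 0.43072 mol/L.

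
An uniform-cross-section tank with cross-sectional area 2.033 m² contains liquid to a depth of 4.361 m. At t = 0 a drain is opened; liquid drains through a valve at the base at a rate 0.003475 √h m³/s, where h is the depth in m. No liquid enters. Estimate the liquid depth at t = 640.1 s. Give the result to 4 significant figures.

With no inflow, A dh/dt = −0.003475 √h.
This is separable: 2 d(√h)/dt = −0.003475/A, so √h = √h₀ − (0.003475/(2A)) t.
√h = √4.361 − 0.003475·640.1/(2·2.033) = 2.08830 − 0.547060 = 1.54124.
h = 1.54124² = 2.37542 m.

2.375 m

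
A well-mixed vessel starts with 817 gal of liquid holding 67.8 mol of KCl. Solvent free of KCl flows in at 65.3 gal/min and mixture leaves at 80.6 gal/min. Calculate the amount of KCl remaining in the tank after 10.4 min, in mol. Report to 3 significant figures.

21.7 mol

Let m(t) be the amount of KCl. Volume: V(t) = V₀ + (Q_in − Q_out) t = 817 − 15.300 t; V(10.4) = 657.88 gal.
Species balance (pure solvent in): dm/dt = −Q_out · m/V(t).
dm/m = −Q_out dt/(V₀ − 15.300 t); integrating gives ln(m/m₀) = −(Q_out/(Q_in−Q_out)) ln(V/V₀).
m = m₀ (V₀/V)^(Q_out/(Q_in−Q_out)) = 67.8 × (817/657.88)^(-5.2680) = 21.659 mol.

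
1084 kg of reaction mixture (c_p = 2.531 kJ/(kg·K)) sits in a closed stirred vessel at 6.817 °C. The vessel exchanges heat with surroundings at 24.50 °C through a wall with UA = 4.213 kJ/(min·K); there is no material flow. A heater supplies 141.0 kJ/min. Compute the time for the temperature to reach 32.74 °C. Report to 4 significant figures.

460.3 min

Heat balance on the well-mixed liquid: M c_p dT/dt = −UA(T − T_amb) + Q̇.
τ = M c_p/UA = 651.223 min; T_ss = T_amb + Q̇/UA = 24.50 + 141.0/4.213 = 57.9678 °C.
T(t) = T_ss + (T₀ − T_ss)e^(−t/τ); set T = 32.74:
t = −τ ln[(T − T_ss)/(T₀ − T_ss)] = −651.223 · ln(0.493205) = 460.305 min.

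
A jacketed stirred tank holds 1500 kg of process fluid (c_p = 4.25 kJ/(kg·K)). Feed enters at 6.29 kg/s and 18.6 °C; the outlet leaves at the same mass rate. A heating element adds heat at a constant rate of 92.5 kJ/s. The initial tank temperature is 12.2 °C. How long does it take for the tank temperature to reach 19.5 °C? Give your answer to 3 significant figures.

322 s

Unsteady energy balance on the tank contents: M c_p dT/dt = ṁ c_p (T_in − T) + 92.5.
τ = M/ṁ = 238.47 s; T_ss = T_in + Q̇/(ṁ c_p) = 22.060 °C.
T(t) = T_ss + (T₀ − T_ss) e^(−t/τ). Set T = 19.5:
e^(−t/τ) = (19.5 − 22.060)/(12.2 − 22.060) = 0.25965
t = −238.47 · ln(0.25965) = 321.56 s.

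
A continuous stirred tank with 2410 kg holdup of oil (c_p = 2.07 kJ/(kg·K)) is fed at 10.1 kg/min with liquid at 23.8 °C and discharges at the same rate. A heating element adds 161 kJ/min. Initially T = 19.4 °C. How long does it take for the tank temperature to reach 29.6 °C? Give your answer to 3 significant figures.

M c_p dT/dt = ṁ c_p (T_in − T) + Q̇.
τ = M/ṁ = 238.61 min; T_ss = T_in + Q̇/(ṁ c_p) = 31.501 °C.
T(t) = T_ss + (T₀ − T_ss) e^(−t/τ). Set T = 29.6:
e^(−t/τ) = (29.6 − 31.501)/(19.4 − 31.501) = 0.15708
t = −238.61 · ln(0.15708) = 441.68 min.

442 min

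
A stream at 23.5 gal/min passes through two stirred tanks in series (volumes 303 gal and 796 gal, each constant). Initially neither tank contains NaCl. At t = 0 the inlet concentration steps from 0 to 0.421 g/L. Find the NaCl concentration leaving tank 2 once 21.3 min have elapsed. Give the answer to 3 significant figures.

Species balance on tank i: dCᵢ/dt = (Cᵢ₋₁ − Cᵢ)/τᵢ with τᵢ = Vᵢ/Q.
τ₁ = 303/23.5 = 12.894 min; τ₂ = 796/23.5 = 33.872 min.
Solving the cascade with C₁(0)=C₂(0)=0 gives C₂(t) = C_in[1 − (τ₁ e^(−t/τ₁) − τ₂ e^(−t/τ₂))/(τ₁ − τ₂)].
At t = 21.3: e^(−t/τ₁) = 0.19167, e^(−t/τ₂) = 0.53321.
C₂ = 0.421·[1 − (12.894·0.19167 − 33.872·0.53321)/(-20.979)] = 0.421·0.25687 = 0.10814 g/L.

0.108 g/L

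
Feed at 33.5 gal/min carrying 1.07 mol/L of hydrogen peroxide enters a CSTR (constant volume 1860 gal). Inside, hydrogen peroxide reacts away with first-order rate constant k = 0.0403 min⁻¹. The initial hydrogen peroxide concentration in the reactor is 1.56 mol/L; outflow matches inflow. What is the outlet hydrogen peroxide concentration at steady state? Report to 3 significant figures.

0.330 mol/L

Accumulation = in − out − consumed: V dC/dt = Q C_in − Q C − k V C.
Steady state (dC/dt = 0): C_ss = Q C_in/(Q + kV) = C_in/(1 + kV/Q).
C_ss = 33.5·1.07/(33.5 + 0.0403·1860) = 35.845/108.46 = 0.33050 mol/L.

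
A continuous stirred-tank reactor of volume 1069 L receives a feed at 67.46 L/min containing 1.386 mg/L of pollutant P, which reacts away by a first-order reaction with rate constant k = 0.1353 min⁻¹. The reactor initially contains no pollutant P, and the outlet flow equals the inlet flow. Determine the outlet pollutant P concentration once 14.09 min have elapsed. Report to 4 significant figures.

0.4139 mg/L

Species balance: V dC/dt = Q C_in − Q C − k V C.
dC/dt = (Q/V) C_in − (Q/V + k) C; effective rate a = Q/V + k = 0.0631057 + 0.1353 = 0.198406 min⁻¹.
C_ss = Q C_in/(Q + kV) = 0.440837 mg/L; C(t) = C_ss + (C₀ − C_ss) e^(−a t).
C(14.09) = 0.440837 + (-0.440837)·e^(−0.198406·14.09) = 0.440837 + (-0.440837)·0.0610821 = 0.413909 mg/L.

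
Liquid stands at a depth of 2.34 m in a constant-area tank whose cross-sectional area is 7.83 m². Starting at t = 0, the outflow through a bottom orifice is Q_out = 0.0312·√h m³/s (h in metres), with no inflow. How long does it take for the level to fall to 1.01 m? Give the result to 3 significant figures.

263 s

Mass balance (ρ constant): A dh/dt = −0.0312 √h.
Separate and integrate: 2(√h − √h₀) = −(0.0312/A) t.
t = 2A(√h₀ − √h)/0.0312 = 2·7.83·(√2.34 − √1.01)/0.0312
  = 15.660 × (1.5297 − 1.0050) / 0.0312 = 263.37 s.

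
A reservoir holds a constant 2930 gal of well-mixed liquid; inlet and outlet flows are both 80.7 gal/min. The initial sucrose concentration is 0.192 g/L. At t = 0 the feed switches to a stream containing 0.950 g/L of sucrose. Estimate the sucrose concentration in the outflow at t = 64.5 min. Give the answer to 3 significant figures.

Transient balance on the dissolved component: V dC/dt = Q(C_in − C).
Time constant τ = V/Q = 2930/80.7 = 36.307 min.
This is linear first-order; C(t) = C_in + (C₀ − C_in) e^(−t/τ).
C(64.5) = 0.950 + (0.192 − 0.950)·e^(−64.5/36.307) = 0.950 + (-0.75800)·0.16923 = 0.82172 g/L.

0.822 g/L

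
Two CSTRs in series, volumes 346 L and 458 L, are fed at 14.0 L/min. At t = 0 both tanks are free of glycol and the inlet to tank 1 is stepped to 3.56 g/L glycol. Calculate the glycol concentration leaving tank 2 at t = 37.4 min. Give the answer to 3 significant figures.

1.34 g/L

Each tank obeys Vᵢ dCᵢ/dt = Q(Cᵢ₋₁ − Cᵢ), so τᵢ = Vᵢ/Q.
τ₁ = 346/14.0 = 24.714 min; τ₂ = 458/14.0 = 32.714 min.
Tank 1: C₁ = C_in(1 − e^(−t/τ₁)). Tank 2 (τ₁ ≠ τ₂): C₂ = C_in[1 − (τ₁ e^(−t/τ₁) − τ₂ e^(−t/τ₂))/(τ₁ − τ₂)].
At t = 37.4: e^(−t/τ₁) = 0.22018, e^(−t/τ₂) = 0.31879.
C₂ = 3.56·[1 − (24.714·0.22018 − 32.714·0.31879)/(-8.0000)] = 3.56·0.37660 = 1.3407 g/L.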